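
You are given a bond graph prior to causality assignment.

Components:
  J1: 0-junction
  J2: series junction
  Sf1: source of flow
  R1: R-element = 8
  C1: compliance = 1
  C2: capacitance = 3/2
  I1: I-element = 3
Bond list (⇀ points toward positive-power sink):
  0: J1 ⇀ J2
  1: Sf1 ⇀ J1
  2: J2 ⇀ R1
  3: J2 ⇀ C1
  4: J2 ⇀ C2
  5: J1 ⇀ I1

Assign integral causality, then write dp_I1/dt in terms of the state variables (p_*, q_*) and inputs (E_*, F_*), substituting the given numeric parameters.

#1 →Sf1  (source Sf1 imposes f)
#3 →J2  (prefer integral on C1)
#4 →J2  (prefer integral on C2)
#5 →I1  (I1: I, integral causality)
#0 →J1  (only one effort-in slot at J1)
#2 →J2  (J2 flow already set via bond 0)

dp_I1/dt = 8*F_Sf1 - 8*p_I1/3 + q_C1 + 2*q_C2/3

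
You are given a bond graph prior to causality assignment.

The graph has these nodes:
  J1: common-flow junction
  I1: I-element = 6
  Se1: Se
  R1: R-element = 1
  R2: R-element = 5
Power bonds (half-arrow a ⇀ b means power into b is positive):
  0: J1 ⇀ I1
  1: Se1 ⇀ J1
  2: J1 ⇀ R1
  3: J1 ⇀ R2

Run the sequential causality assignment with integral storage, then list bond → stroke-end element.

b0 stroke at I1
b1 stroke at J1
b2 stroke at J1
b3 stroke at J1

bond 1 |J1  (Se1 (Se) sets effort on bond)
bond 0 |I1  (I1: I, integral causality)
bond 2 |J1  (common-f at J1 fixed by 0)
bond 3 |J1  (J1 flow already set via bond 0)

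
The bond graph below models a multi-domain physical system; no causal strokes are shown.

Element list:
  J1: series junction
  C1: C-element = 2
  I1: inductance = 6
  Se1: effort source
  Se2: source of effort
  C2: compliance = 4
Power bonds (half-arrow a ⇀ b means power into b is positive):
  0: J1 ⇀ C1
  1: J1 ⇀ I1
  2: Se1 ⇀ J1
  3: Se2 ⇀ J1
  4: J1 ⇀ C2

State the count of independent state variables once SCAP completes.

β2 stroke→J1  (source Se1 imposes e)
β3 stroke→J1  (Se2 (Se) sets effort on bond)
β0 stroke→J1  (C1 outputs effort q/C1)
β1 stroke→I1  (prefer integral on I1)
β4 stroke→J1  (J1: bond 1 brought flow, rest push out)

3  (C1, C2, I1 all integral)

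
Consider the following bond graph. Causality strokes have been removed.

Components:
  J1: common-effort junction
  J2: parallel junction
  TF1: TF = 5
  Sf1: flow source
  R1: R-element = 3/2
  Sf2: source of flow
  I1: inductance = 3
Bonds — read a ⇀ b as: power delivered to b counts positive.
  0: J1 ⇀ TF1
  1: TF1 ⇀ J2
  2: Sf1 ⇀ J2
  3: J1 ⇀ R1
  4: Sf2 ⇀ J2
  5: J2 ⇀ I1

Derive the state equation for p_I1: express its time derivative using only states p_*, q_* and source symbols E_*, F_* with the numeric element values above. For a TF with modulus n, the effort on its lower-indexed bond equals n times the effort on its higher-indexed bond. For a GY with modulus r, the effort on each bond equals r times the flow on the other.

dp_I1/dt = 3*F_Sf1/50 + 3*F_Sf2/50 - p_I1/50

#2 |Sf1  (Sf1 (Sf) sets flow on bond)
#4 |Sf2  (Sf2: flow source, stroke at near end)
#5 |I1  (I1 integral (f out))
#1 |J2  (closing 0-jn rule on J2)
#0 |TF1  (TF TF1: opposite of bond 1)
#3 |J1  (closing 0-jn rule on J1)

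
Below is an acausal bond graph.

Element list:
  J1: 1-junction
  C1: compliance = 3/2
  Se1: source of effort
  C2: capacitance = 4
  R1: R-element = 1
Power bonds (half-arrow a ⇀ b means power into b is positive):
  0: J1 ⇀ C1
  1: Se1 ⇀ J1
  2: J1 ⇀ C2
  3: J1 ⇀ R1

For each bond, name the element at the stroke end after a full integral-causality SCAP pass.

β0 →J1
β1 →J1
β2 →J1
β3 →R1

β1 stroke at J1  (source Se1 imposes e)
β0 stroke at J1  (C1 outputs effort q/C1)
β2 stroke at J1  (C2 integral (e out))
β3 stroke at R1  (closing 1-jn rule on J1)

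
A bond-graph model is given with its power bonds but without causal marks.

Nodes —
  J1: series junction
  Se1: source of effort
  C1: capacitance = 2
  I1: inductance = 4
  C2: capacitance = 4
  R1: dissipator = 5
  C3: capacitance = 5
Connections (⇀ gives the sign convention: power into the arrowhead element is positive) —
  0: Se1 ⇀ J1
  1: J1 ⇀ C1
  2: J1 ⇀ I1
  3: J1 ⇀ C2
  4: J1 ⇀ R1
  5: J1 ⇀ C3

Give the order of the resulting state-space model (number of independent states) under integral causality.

4  (C1, C2, C3, I1 all integral)

bond 0 stroke at J1  (Se1 (Se) sets effort on bond)
bond 1 stroke at J1  (C1 integral (e out))
bond 2 stroke at I1  (I1 integral (f out))
bond 3 stroke at J1  (J1: bond 2 brought flow, rest push out)
bond 4 stroke at J1  (J1: bond 2 brought flow, rest push out)
bond 5 stroke at J1  (common-f at J1 fixed by 2)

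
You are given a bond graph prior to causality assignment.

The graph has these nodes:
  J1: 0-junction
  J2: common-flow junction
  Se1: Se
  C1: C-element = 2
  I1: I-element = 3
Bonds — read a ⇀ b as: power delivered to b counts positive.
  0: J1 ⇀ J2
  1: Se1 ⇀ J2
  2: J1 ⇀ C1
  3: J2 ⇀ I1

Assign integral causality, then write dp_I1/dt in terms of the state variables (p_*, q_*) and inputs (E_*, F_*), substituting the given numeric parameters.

#1 →J2  (Se1 fixes effort; stroke away)
#2 →J1  (C1: C, integral causality)
#0 →J2  (J1 effort already set via bond 2)
#3 →I1  (J2: last free bond brings flow in)

dp_I1/dt = E_Se1 + q_C1/2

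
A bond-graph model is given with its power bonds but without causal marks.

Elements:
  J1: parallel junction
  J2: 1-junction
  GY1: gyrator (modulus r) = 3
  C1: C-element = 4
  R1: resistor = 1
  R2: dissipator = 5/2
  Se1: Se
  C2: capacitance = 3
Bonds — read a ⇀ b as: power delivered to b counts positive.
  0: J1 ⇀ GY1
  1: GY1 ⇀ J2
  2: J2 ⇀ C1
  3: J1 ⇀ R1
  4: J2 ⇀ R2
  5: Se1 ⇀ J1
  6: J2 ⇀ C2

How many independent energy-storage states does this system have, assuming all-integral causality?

bond 5 stroke at J1  (Se1 (Se) sets effort on bond)
bond 0 stroke at GY1  (J1: bond 5 brought effort, rest push out)
bond 3 stroke at R1  (0-jn J1 has e-setter on 5)
bond 1 stroke at GY1  (GY GY1: same side as bond 0)
bond 2 stroke at J2  (1-jn J2 has f-setter on 1)
bond 4 stroke at J2  (common-f at J2 fixed by 1)
bond 6 stroke at J2  (common-f at J2 fixed by 1)

2  (C1, C2 all integral)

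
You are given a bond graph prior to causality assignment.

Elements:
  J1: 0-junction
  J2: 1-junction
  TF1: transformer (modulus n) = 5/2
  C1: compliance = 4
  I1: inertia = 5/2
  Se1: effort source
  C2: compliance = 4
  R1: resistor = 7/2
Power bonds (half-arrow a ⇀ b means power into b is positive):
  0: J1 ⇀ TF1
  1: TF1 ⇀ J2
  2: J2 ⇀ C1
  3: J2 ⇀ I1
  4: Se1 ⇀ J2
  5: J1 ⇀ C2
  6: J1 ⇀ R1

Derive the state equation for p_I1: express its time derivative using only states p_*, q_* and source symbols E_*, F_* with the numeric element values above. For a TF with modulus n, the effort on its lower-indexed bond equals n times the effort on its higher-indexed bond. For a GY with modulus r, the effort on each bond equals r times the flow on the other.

dp_I1/dt = E_Se1 - q_C1/4 + q_C2/10

b4 |J2  (Se1 (Se) sets effort on bond)
b2 |J2  (C1 outputs effort q/C1)
b3 |I1  (I1 outputs flow p/I1)
b1 |J2  (common-f at J2 fixed by 3)
b0 |TF1  (TF1: transformer flips bond 1)
b5 |J1  (prefer integral on C2)
b6 |R1  (common-e at J1 fixed by 5)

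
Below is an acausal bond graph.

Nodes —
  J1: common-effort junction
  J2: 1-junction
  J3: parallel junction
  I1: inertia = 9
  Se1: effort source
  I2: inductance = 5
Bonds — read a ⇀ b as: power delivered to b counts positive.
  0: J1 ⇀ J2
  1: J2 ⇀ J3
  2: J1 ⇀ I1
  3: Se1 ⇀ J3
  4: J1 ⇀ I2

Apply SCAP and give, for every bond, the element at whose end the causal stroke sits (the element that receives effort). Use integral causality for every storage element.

bond 0 |J1
bond 1 |J2
bond 2 |I1
bond 3 |J3
bond 4 |I2

bond 3 stroke at J3  (Se1 (Se) sets effort on bond)
bond 1 stroke at J2  (0-jn J3 has e-setter on 3)
bond 0 stroke at J1  (J2 needs exactly one f-in)
bond 2 stroke at I1  (0-jn J1 has e-setter on 0)
bond 4 stroke at I2  (J1: bond 0 brought effort, rest push out)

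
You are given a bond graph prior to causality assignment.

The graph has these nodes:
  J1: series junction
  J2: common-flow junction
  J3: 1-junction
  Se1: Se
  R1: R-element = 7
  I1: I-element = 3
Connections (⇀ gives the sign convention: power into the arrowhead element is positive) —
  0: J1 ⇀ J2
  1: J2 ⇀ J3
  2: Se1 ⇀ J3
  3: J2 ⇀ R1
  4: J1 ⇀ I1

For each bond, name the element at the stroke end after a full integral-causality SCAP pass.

β0 stroke→J1
β1 stroke→J2
β2 stroke→J3
β3 stroke→J2
β4 stroke→I1

b2 →J3  (source Se1 imposes e)
b1 →J2  (closing 1-jn rule on J3)
b4 →I1  (I1 integral (f out))
b0 →J1  (J1: bond 4 brought flow, rest push out)
b3 →J2  (common-f at J2 fixed by 0)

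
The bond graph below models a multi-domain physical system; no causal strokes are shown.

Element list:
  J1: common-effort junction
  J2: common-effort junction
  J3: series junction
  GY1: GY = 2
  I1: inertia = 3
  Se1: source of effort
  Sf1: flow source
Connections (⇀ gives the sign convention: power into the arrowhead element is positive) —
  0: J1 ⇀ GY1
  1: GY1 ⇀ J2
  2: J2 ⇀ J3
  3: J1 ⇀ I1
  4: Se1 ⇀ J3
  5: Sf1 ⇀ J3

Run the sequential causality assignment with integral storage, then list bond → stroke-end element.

b0 stroke at J1
b1 stroke at J2
b2 stroke at J3
b3 stroke at I1
b4 stroke at J3
b5 stroke at Sf1

b4 →J3  (Se1: effort source, stroke at far end)
b5 →Sf1  (source Sf1 imposes f)
b2 →J3  (1-jn J3 has f-setter on 5)
b1 →J2  (J2: last free bond brings effort in)
b0 →J1  (GY GY1: same side as bond 1)
b3 →I1  (J1: bond 0 brought effort, rest push out)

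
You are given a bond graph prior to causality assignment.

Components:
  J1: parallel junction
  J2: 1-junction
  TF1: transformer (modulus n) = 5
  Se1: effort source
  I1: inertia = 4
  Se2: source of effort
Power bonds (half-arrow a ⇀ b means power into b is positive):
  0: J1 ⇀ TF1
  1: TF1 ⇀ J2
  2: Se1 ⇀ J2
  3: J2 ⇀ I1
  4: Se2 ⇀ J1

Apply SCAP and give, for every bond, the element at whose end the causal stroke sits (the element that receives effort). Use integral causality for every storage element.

β2 stroke at J2  (Se1 (Se) sets effort on bond)
β4 stroke at J1  (Se2 (Se) sets effort on bond)
β0 stroke at TF1  (J1 effort already set via bond 4)
β1 stroke at J2  (through TF1, causality passes straight; one stroke at TF1)
β3 stroke at I1  (J2: last free bond brings flow in)

b0 stroke at TF1
b1 stroke at J2
b2 stroke at J2
b3 stroke at I1
b4 stroke at J1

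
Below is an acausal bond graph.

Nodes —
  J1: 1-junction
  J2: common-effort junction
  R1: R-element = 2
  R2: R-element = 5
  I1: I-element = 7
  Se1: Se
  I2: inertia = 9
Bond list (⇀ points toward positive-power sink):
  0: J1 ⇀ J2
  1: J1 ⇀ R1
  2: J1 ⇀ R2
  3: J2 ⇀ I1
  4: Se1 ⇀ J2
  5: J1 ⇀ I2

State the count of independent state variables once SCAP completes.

2  (I1, I2 all integral)

#4 →J2  (Se1 (Se) sets effort on bond)
#0 →J1  (0-jn J2 has e-setter on 4)
#3 →I1  (J2 effort already set via bond 4)
#5 →I2  (prefer integral on I2)
#1 →J1  (common-f at J1 fixed by 5)
#2 →J1  (1-jn J1 has f-setter on 5)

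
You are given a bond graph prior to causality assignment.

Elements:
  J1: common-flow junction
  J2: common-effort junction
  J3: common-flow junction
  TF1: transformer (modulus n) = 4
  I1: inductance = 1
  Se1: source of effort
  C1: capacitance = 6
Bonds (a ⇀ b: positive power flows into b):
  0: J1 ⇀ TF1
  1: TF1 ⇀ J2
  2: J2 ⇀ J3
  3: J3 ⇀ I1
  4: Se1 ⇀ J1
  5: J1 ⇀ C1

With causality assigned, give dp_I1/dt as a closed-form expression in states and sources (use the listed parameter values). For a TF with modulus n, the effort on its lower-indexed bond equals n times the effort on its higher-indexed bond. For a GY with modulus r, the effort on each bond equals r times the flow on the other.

#4 →J1  (source Se1 imposes e)
#3 →I1  (I1 outputs flow p/I1)
#2 →J3  (common-f at J3 fixed by 3)
#1 →J2  (J2: last free bond brings effort in)
#0 →TF1  (TF TF1: opposite of bond 1)
#5 →J1  (J1: bond 0 brought flow, rest push out)

dp_I1/dt = E_Se1/4 - q_C1/24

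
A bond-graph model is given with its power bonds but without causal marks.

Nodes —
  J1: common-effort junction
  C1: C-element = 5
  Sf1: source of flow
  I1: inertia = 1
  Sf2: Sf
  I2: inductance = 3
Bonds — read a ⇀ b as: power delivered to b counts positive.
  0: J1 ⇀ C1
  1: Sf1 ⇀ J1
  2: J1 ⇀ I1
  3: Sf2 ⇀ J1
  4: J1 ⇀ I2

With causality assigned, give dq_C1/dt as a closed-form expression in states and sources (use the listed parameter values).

dq_C1/dt = F_Sf1 + F_Sf2 - p_I1 - p_I2/3

bond 1 stroke→Sf1  (Sf1 fixes flow; stroke at Sf1)
bond 3 stroke→Sf2  (Sf2: flow source, stroke at near end)
bond 0 stroke→J1  (C1 outputs effort q/C1)
bond 2 stroke→I1  (J1: bond 0 brought effort, rest push out)
bond 4 stroke→I2  (0-jn J1 has e-setter on 0)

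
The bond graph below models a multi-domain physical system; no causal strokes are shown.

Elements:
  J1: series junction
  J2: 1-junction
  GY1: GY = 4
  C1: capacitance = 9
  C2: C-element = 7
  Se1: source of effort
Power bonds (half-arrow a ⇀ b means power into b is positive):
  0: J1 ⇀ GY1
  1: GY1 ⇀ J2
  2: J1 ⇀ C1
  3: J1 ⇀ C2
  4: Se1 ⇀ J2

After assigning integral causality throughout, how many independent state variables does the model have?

2  (C1, C2 all integral)

b4 →J2  (Se1: effort source, stroke at far end)
b1 →GY1  (J2: last free bond brings flow in)
b0 →GY1  (GY1: gyrator matches bond 1)
b2 →J1  (J1: bond 0 brought flow, rest push out)
b3 →J1  (common-f at J1 fixed by 0)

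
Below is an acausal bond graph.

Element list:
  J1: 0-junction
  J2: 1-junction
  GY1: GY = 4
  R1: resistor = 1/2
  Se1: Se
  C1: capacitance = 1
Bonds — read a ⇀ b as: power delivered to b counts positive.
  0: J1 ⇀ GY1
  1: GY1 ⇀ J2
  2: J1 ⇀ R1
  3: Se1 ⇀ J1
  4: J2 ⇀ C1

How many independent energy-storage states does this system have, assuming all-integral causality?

β3 stroke→J1  (Se1 fixes effort; stroke away)
β0 stroke→GY1  (common-e at J1 fixed by 3)
β2 stroke→R1  (J1 effort already set via bond 3)
β1 stroke→GY1  (through GY1, causality inverts; strokes same side of GY1)
β4 stroke→J2  (J2 flow already set via bond 1)

1  (C1 all integral)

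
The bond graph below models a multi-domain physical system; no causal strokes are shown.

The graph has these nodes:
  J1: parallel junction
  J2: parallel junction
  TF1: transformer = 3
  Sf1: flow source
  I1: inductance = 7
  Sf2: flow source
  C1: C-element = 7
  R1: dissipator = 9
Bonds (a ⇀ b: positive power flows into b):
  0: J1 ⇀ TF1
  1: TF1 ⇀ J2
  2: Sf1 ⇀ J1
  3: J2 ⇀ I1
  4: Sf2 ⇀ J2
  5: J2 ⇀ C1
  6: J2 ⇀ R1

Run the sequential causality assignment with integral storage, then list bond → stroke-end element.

β2 stroke→Sf1  (Sf1: flow source, stroke at near end)
β4 stroke→Sf2  (Sf2 (Sf) sets flow on bond)
β0 stroke→J1  (only one effort-in slot at J1)
β1 stroke→TF1  (TF1 one-in-one-out from 0)
β3 stroke→I1  (I1 outputs flow p/I1)
β5 stroke→J2  (C1 integral (e out))
β6 stroke→R1  (common-e at J2 fixed by 5)

β0 stroke→J1
β1 stroke→TF1
β2 stroke→Sf1
β3 stroke→I1
β4 stroke→Sf2
β5 stroke→J2
β6 stroke→R1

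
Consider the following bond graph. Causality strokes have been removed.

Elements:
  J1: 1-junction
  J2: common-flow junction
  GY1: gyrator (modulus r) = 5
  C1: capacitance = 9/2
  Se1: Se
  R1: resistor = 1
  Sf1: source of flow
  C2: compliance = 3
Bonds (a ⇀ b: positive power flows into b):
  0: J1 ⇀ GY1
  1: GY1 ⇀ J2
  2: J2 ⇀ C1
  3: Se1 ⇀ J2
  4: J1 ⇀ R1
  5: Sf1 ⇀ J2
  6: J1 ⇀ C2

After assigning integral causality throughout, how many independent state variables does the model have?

bond 3 →J2  (Se1 (Se) sets effort on bond)
bond 5 →Sf1  (source Sf1 imposes f)
bond 1 →J2  (common-f at J2 fixed by 5)
bond 2 →J2  (J2 flow already set via bond 5)
bond 0 →J1  (through GY1, causality inverts; strokes same side of GY1)
bond 6 →J1  (C2 integral (e out))
bond 4 →R1  (J1 needs exactly one f-in)

2  (C1, C2 all integral)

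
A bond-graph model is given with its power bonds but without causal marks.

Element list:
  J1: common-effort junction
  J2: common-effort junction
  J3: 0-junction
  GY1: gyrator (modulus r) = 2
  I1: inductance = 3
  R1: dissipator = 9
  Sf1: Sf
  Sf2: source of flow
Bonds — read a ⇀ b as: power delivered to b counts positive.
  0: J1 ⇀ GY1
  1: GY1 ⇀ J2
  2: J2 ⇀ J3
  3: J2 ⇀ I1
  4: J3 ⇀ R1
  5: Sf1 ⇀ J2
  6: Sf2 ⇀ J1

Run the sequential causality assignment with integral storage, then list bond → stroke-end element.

bond 5 stroke at Sf1  (Sf1: flow source, stroke at near end)
bond 6 stroke at Sf2  (Sf2 (Sf) sets flow on bond)
bond 0 stroke at J1  (J1 needs exactly one e-in)
bond 1 stroke at J2  (GY GY1: same side as bond 0)
bond 2 stroke at J3  (J2 effort already set via bond 1)
bond 3 stroke at I1  (J2 effort already set via bond 1)
bond 4 stroke at R1  (0-jn J3 has e-setter on 2)

β0 →J1
β1 →J2
β2 →J3
β3 →I1
β4 →R1
β5 →Sf1
β6 →Sf2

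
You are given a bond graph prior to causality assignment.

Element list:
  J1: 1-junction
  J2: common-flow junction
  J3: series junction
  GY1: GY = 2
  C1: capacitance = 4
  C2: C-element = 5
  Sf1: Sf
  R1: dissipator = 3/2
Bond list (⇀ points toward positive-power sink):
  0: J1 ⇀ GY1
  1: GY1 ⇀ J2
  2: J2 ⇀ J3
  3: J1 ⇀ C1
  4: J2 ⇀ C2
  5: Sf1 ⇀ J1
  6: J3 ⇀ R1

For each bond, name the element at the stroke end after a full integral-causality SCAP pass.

b0 stroke→J1
b1 stroke→J2
b2 stroke→J3
b3 stroke→J1
b4 stroke→J2
b5 stroke→Sf1
b6 stroke→R1

#5 |Sf1  (Sf1 fixes flow; stroke at Sf1)
#0 |J1  (common-f at J1 fixed by 5)
#3 |J1  (J1: bond 5 brought flow, rest push out)
#1 |J2  (GY1: gyrator matches bond 0)
#4 |J2  (prefer integral on C2)
#2 |J3  (J2: last free bond brings flow in)
#6 |R1  (J3 needs exactly one f-in)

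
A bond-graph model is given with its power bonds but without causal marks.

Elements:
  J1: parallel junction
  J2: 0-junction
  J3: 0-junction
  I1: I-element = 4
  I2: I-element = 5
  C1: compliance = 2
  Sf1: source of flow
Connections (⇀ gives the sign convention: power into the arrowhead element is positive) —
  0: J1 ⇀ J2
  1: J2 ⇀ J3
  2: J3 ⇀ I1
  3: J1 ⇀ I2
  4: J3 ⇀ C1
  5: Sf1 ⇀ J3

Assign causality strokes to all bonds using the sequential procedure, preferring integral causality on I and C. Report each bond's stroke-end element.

β5 →Sf1  (Sf1 (Sf) sets flow on bond)
β2 →I1  (prefer integral on I1)
β3 →I2  (I2 integral (f out))
β0 →J1  (J1: last free bond brings effort in)
β1 →J2  (only one effort-in slot at J2)
β4 →J3  (only one effort-in slot at J3)

#0 stroke at J1
#1 stroke at J2
#2 stroke at I1
#3 stroke at I2
#4 stroke at J3
#5 stroke at Sf1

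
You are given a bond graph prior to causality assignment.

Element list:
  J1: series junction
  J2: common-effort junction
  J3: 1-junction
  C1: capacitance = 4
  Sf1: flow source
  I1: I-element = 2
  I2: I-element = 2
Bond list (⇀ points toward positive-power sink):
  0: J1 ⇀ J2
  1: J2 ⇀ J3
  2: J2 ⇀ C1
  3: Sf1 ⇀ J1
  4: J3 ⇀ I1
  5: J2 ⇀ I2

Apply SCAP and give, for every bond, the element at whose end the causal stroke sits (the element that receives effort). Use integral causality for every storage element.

#3 stroke→Sf1  (Sf1: flow source, stroke at near end)
#0 stroke→J1  (J1: bond 3 brought flow, rest push out)
#2 stroke→J2  (C1 outputs effort q/C1)
#1 stroke→J3  (J2: bond 2 brought effort, rest push out)
#5 stroke→I2  (common-e at J2 fixed by 2)
#4 stroke→I1  (J3: last free bond brings flow in)

b0 |J1
b1 |J3
b2 |J2
b3 |Sf1
b4 |I1
b5 |I2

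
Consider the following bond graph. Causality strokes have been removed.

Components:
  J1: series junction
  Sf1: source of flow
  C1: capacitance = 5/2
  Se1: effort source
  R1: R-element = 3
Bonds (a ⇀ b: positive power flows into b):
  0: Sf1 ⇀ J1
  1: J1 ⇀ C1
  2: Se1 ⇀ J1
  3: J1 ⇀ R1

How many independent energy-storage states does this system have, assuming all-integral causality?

1  (C1 all integral)

β0 stroke→Sf1  (Sf1: flow source, stroke at near end)
β2 stroke→J1  (Se1 fixes effort; stroke away)
β1 stroke→J1  (J1 flow already set via bond 0)
β3 stroke→J1  (J1: bond 0 brought flow, rest push out)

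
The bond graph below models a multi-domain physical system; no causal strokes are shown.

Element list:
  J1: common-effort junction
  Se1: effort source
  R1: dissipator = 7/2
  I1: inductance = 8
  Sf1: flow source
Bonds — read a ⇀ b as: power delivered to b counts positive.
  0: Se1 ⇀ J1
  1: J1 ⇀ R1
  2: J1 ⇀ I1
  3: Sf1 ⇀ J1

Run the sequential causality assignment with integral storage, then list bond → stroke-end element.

bond 0 →J1  (source Se1 imposes e)
bond 3 →Sf1  (Sf1 (Sf) sets flow on bond)
bond 1 →R1  (J1 effort already set via bond 0)
bond 2 →I1  (J1 effort already set via bond 0)

b0 stroke at J1
b1 stroke at R1
b2 stroke at I1
b3 stroke at Sf1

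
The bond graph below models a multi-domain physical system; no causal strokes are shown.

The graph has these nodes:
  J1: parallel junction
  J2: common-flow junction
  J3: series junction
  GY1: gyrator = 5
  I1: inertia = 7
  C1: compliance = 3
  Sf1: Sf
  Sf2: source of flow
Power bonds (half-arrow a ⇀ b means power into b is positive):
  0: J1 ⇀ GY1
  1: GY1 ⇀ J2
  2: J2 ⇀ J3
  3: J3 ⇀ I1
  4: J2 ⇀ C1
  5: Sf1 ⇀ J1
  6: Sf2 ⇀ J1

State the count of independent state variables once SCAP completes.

#5 stroke→Sf1  (source Sf1 imposes f)
#6 stroke→Sf2  (Sf2 fixes flow; stroke at Sf2)
#0 stroke→J1  (closing 0-jn rule on J1)
#1 stroke→J2  (GY GY1: same side as bond 0)
#3 stroke→I1  (I1 outputs flow p/I1)
#2 stroke→J3  (common-f at J3 fixed by 3)
#4 stroke→J2  (1-jn J2 has f-setter on 2)

2  (C1, I1 all integral)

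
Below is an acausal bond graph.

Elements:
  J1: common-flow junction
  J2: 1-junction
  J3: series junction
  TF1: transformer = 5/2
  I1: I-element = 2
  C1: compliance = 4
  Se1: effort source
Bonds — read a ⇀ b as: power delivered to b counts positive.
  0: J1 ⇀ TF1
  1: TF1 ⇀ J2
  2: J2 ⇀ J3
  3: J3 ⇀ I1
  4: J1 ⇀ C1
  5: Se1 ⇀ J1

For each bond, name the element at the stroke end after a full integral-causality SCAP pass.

#0 |TF1
#1 |J2
#2 |J3
#3 |I1
#4 |J1
#5 |J1

#5 stroke at J1  (Se1: effort source, stroke at far end)
#3 stroke at I1  (I1 integral (f out))
#2 stroke at J3  (J3 flow already set via bond 3)
#1 stroke at J2  (J2: bond 2 brought flow, rest push out)
#0 stroke at TF1  (TF1 one-in-one-out from 1)
#4 stroke at J1  (common-f at J1 fixed by 0)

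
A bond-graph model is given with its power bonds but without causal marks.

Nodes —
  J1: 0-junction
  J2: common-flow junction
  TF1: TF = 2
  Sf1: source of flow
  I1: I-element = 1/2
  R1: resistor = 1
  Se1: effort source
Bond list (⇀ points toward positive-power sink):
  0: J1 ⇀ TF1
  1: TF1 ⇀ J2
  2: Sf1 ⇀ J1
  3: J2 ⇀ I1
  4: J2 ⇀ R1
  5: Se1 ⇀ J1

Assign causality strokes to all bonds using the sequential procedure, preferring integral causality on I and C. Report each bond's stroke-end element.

β2 →Sf1  (Sf1 (Sf) sets flow on bond)
β5 →J1  (Se1 fixes effort; stroke away)
β0 →TF1  (J1: bond 5 brought effort, rest push out)
β1 →J2  (through TF1, causality passes straight; one stroke at TF1)
β3 →I1  (prefer integral on I1)
β4 →J2  (J2 flow already set via bond 3)

β0 stroke at TF1
β1 stroke at J2
β2 stroke at Sf1
β3 stroke at I1
β4 stroke at J2
β5 stroke at J1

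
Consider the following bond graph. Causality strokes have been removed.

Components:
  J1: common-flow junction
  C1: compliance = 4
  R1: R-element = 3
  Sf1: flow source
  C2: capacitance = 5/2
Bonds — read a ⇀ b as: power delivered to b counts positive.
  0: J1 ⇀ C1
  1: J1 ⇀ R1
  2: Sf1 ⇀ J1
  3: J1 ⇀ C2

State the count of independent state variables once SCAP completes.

2  (C1, C2 all integral)

b2 |Sf1  (source Sf1 imposes f)
b0 |J1  (J1: bond 2 brought flow, rest push out)
b1 |J1  (J1 flow already set via bond 2)
b3 |J1  (J1: bond 2 brought flow, rest push out)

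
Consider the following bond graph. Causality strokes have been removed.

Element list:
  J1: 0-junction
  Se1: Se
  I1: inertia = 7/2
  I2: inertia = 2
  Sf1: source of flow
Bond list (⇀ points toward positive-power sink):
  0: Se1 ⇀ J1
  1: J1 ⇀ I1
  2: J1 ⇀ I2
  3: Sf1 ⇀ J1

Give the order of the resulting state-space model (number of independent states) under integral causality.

β0 stroke→J1  (source Se1 imposes e)
β3 stroke→Sf1  (Sf1 fixes flow; stroke at Sf1)
β1 stroke→I1  (J1 effort already set via bond 0)
β2 stroke→I2  (J1 effort already set via bond 0)

2  (I1, I2 all integral)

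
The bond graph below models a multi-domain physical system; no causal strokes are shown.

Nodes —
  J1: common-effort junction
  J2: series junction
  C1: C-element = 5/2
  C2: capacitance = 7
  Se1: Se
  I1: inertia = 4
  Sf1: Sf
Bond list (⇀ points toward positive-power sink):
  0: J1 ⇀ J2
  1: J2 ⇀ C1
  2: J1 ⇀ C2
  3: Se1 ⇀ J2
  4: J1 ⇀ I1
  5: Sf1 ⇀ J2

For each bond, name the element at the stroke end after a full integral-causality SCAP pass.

bond 3 →J2  (Se1 fixes effort; stroke away)
bond 5 →Sf1  (source Sf1 imposes f)
bond 0 →J2  (1-jn J2 has f-setter on 5)
bond 1 →J2  (J2: bond 5 brought flow, rest push out)
bond 2 →J1  (C2: C, integral causality)
bond 4 →I1  (J1 effort already set via bond 2)

bond 0 stroke→J2
bond 1 stroke→J2
bond 2 stroke→J1
bond 3 stroke→J2
bond 4 stroke→I1
bond 5 stroke→Sf1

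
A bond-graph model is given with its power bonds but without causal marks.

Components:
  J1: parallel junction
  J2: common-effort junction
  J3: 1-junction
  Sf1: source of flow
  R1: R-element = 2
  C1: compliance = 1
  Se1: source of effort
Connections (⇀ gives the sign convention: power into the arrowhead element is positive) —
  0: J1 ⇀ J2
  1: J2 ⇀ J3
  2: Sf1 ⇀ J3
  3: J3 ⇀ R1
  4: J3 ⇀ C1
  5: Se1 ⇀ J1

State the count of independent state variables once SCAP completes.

bond 2 →Sf1  (Sf1 (Sf) sets flow on bond)
bond 5 →J1  (Se1: effort source, stroke at far end)
bond 0 →J2  (common-e at J1 fixed by 5)
bond 1 →J3  (J2 effort already set via bond 0)
bond 3 →J3  (J3: bond 2 brought flow, rest push out)
bond 4 →J3  (J3: bond 2 brought flow, rest push out)

1  (C1 all integral)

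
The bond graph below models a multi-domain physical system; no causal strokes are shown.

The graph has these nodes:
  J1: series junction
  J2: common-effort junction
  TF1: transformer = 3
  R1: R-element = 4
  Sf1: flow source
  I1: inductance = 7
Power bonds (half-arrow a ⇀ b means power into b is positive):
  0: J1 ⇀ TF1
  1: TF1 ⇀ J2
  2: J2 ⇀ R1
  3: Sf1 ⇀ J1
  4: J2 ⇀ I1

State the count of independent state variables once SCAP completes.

β3 →Sf1  (Sf1 fixes flow; stroke at Sf1)
β0 →J1  (1-jn J1 has f-setter on 3)
β1 →TF1  (through TF1, causality passes straight; one stroke at TF1)
β4 →I1  (prefer integral on I1)
β2 →J2  (only one effort-in slot at J2)

1  (I1 all integral)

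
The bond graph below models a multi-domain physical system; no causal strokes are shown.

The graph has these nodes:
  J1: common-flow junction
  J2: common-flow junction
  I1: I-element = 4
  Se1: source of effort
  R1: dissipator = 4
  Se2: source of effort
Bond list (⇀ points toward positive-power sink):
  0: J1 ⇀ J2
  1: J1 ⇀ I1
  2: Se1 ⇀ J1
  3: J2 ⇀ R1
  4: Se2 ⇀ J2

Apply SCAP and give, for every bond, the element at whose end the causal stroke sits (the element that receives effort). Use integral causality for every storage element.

bond 2 |J1  (Se1 (Se) sets effort on bond)
bond 4 |J2  (source Se2 imposes e)
bond 1 |I1  (I1: I, integral causality)
bond 0 |J1  (1-jn J1 has f-setter on 1)
bond 3 |J2  (J2 flow already set via bond 0)

b0 stroke at J1
b1 stroke at I1
b2 stroke at J1
b3 stroke at J2
b4 stroke at J2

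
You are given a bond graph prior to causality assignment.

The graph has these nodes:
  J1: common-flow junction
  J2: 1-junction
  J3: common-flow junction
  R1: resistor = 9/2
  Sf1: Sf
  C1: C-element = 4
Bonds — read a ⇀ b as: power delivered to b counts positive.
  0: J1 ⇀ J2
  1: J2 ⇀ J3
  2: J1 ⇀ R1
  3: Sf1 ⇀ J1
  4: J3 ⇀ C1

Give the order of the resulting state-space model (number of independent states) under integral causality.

1  (C1 all integral)

b3 stroke at Sf1  (source Sf1 imposes f)
b0 stroke at J1  (1-jn J1 has f-setter on 3)
b2 stroke at J1  (J1 flow already set via bond 3)
b1 stroke at J2  (J2: bond 0 brought flow, rest push out)
b4 stroke at J3  (J3: bond 1 brought flow, rest push out)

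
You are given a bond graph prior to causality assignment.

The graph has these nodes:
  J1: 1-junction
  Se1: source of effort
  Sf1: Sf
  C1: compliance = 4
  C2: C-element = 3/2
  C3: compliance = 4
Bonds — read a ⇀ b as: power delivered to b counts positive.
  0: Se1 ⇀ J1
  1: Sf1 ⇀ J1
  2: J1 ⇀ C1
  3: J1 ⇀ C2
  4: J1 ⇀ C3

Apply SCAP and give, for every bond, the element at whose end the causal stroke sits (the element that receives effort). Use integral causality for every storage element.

bond 0 |J1
bond 1 |Sf1
bond 2 |J1
bond 3 |J1
bond 4 |J1

β0 |J1  (source Se1 imposes e)
β1 |Sf1  (source Sf1 imposes f)
β2 |J1  (1-jn J1 has f-setter on 1)
β3 |J1  (1-jn J1 has f-setter on 1)
β4 |J1  (J1: bond 1 brought flow, rest push out)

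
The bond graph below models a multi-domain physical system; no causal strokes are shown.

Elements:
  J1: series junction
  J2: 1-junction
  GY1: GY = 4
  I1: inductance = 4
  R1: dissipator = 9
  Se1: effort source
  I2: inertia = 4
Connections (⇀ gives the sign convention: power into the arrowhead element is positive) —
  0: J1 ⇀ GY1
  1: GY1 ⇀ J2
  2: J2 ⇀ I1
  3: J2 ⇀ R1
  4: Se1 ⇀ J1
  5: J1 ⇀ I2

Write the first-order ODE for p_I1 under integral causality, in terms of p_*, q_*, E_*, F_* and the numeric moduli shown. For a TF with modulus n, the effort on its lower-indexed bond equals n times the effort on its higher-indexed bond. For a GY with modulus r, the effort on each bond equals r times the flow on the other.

β4 stroke→J1  (Se1 (Se) sets effort on bond)
β2 stroke→I1  (I1 integral (f out))
β1 stroke→J2  (J2: bond 2 brought flow, rest push out)
β3 stroke→J2  (common-f at J2 fixed by 2)
β0 stroke→J1  (GY GY1: same side as bond 1)
β5 stroke→I2  (closing 1-jn rule on J1)

dp_I1/dt = -9*p_I1/4 + p_I2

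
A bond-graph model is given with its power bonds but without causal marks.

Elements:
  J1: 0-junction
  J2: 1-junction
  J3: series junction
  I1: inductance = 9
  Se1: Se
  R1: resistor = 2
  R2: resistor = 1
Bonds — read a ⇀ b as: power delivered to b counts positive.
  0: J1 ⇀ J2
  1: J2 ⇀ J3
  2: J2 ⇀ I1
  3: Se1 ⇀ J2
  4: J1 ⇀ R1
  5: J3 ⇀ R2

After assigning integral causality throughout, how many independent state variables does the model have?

1  (I1 all integral)

#3 stroke at J2  (source Se1 imposes e)
#2 stroke at I1  (I1: I, integral causality)
#0 stroke at J2  (1-jn J2 has f-setter on 2)
#1 stroke at J2  (J2: bond 2 brought flow, rest push out)
#5 stroke at J3  (1-jn J3 has f-setter on 1)
#4 stroke at J1  (J1 needs exactly one e-in)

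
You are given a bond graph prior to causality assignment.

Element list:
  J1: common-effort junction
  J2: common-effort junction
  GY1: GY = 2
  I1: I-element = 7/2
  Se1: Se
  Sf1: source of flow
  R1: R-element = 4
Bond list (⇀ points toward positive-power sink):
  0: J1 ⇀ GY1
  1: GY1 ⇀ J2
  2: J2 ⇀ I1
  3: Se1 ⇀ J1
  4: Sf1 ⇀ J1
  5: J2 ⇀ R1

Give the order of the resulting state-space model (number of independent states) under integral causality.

1  (I1 all integral)

β3 →J1  (source Se1 imposes e)
β4 →Sf1  (Sf1 fixes flow; stroke at Sf1)
β0 →GY1  (common-e at J1 fixed by 3)
β1 →GY1  (through GY1, causality inverts; strokes same side of GY1)
β2 →I1  (I1: I, integral causality)
β5 →J2  (J2: last free bond brings effort in)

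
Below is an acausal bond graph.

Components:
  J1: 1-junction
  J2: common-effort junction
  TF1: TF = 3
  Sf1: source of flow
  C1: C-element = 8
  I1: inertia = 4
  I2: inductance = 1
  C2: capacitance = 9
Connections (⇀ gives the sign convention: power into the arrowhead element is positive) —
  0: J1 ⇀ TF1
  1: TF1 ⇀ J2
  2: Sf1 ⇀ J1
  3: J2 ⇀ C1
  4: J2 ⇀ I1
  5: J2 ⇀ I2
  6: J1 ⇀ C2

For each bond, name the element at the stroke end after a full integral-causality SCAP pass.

#2 stroke at Sf1  (source Sf1 imposes f)
#0 stroke at J1  (1-jn J1 has f-setter on 2)
#6 stroke at J1  (common-f at J1 fixed by 2)
#1 stroke at TF1  (TF TF1: opposite of bond 0)
#3 stroke at J2  (C1 outputs effort q/C1)
#4 stroke at I1  (0-jn J2 has e-setter on 3)
#5 stroke at I2  (common-e at J2 fixed by 3)

b0 →J1
b1 →TF1
b2 →Sf1
b3 →J2
b4 →I1
b5 →I2
b6 →J1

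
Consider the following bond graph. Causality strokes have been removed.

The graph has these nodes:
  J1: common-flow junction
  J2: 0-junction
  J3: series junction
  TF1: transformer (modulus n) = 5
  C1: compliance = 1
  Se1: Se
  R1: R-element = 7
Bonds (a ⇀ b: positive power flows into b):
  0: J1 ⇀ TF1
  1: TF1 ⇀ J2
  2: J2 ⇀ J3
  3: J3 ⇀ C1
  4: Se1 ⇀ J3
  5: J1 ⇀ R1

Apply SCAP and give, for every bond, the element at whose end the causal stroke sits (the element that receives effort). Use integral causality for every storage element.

b4 stroke at J3  (Se1: effort source, stroke at far end)
b3 stroke at J3  (C1 integral (e out))
b2 stroke at J2  (J3 needs exactly one f-in)
b1 stroke at TF1  (J2: bond 2 brought effort, rest push out)
b0 stroke at J1  (TF1 one-in-one-out from 1)
b5 stroke at R1  (closing 1-jn rule on J1)

bond 0 →J1
bond 1 →TF1
bond 2 →J2
bond 3 →J3
bond 4 →J3
bond 5 →R1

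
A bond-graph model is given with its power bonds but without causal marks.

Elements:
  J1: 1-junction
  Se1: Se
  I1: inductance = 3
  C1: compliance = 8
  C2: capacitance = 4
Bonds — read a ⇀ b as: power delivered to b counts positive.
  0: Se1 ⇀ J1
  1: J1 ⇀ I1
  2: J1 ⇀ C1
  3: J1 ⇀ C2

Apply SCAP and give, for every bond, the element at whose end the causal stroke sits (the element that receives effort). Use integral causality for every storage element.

b0 |J1  (Se1: effort source, stroke at far end)
b1 |I1  (I1 integral (f out))
b2 |J1  (J1 flow already set via bond 1)
b3 |J1  (common-f at J1 fixed by 1)

b0 stroke at J1
b1 stroke at I1
b2 stroke at J1
b3 stroke at J1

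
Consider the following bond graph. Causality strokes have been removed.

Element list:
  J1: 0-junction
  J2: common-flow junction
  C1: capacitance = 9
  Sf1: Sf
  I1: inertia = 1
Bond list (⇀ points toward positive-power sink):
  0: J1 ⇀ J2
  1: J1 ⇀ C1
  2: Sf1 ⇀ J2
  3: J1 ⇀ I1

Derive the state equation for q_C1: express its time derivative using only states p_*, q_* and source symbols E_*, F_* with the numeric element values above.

β2 stroke→Sf1  (Sf1: flow source, stroke at near end)
β0 stroke→J2  (1-jn J2 has f-setter on 2)
β1 stroke→J1  (C1 integral (e out))
β3 stroke→I1  (J1: bond 1 brought effort, rest push out)

dq_C1/dt = -F_Sf1 - p_I1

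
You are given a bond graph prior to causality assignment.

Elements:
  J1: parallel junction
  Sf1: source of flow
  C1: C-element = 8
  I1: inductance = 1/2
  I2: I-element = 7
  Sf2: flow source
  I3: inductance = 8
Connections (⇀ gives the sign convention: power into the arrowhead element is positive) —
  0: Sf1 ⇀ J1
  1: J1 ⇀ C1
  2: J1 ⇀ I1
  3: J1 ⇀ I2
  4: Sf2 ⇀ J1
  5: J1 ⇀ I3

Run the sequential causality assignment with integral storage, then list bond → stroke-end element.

β0 →Sf1
β1 →J1
β2 →I1
β3 →I2
β4 →Sf2
β5 →I3

#0 stroke→Sf1  (Sf1: flow source, stroke at near end)
#4 stroke→Sf2  (Sf2 (Sf) sets flow on bond)
#1 stroke→J1  (prefer integral on C1)
#2 stroke→I1  (common-e at J1 fixed by 1)
#3 stroke→I2  (J1 effort already set via bond 1)
#5 stroke→I3  (J1 effort already set via bond 1)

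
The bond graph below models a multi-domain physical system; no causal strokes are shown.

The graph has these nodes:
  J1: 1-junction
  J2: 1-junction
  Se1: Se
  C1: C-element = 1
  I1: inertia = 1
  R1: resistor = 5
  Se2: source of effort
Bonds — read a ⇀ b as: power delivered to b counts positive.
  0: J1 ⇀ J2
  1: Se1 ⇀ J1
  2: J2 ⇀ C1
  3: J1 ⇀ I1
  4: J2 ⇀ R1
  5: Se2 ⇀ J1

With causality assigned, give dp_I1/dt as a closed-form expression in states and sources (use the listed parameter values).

β1 |J1  (source Se1 imposes e)
β5 |J1  (Se2 (Se) sets effort on bond)
β2 |J2  (prefer integral on C1)
β3 |I1  (prefer integral on I1)
β0 |J1  (1-jn J1 has f-setter on 3)
β4 |J2  (J2 flow already set via bond 0)

dp_I1/dt = E_Se1 + E_Se2 - 5*p_I1 - q_C1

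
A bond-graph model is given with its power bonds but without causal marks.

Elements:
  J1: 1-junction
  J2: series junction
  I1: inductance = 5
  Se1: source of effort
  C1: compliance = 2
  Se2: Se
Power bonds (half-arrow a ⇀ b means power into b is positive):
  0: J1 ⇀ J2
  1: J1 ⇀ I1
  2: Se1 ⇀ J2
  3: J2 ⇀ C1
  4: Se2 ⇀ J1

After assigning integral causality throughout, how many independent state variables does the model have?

β2 stroke→J2  (Se1 fixes effort; stroke away)
β4 stroke→J1  (Se2: effort source, stroke at far end)
β1 stroke→I1  (I1: I, integral causality)
β0 stroke→J1  (J1 flow already set via bond 1)
β3 stroke→J2  (1-jn J2 has f-setter on 0)

2  (C1, I1 all integral)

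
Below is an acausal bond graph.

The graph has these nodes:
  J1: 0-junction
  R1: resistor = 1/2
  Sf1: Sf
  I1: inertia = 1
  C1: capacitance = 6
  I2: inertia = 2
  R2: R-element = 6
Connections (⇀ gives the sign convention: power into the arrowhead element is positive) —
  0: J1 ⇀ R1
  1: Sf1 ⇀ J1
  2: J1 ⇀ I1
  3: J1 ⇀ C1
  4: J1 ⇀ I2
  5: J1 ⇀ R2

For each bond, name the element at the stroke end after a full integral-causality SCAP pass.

#0 stroke at R1
#1 stroke at Sf1
#2 stroke at I1
#3 stroke at J1
#4 stroke at I2
#5 stroke at R2

bond 1 stroke at Sf1  (source Sf1 imposes f)
bond 2 stroke at I1  (I1: I, integral causality)
bond 3 stroke at J1  (C1 outputs effort q/C1)
bond 0 stroke at R1  (J1: bond 3 brought effort, rest push out)
bond 4 stroke at I2  (0-jn J1 has e-setter on 3)
bond 5 stroke at R2  (J1: bond 3 brought effort, rest push out)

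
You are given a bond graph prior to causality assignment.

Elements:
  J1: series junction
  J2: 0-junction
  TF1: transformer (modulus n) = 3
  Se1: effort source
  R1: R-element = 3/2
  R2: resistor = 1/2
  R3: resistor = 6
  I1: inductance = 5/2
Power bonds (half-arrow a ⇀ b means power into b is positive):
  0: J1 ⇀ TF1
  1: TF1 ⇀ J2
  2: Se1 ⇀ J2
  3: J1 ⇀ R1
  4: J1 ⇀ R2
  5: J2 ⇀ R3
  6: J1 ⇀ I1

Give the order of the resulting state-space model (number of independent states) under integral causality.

#2 |J2  (Se1 (Se) sets effort on bond)
#1 |TF1  (common-e at J2 fixed by 2)
#5 |R3  (J2 effort already set via bond 2)
#0 |J1  (TF1: transformer flips bond 1)
#6 |I1  (I1: I, integral causality)
#3 |J1  (J1: bond 6 brought flow, rest push out)
#4 |J1  (J1 flow already set via bond 6)

1  (I1 all integral)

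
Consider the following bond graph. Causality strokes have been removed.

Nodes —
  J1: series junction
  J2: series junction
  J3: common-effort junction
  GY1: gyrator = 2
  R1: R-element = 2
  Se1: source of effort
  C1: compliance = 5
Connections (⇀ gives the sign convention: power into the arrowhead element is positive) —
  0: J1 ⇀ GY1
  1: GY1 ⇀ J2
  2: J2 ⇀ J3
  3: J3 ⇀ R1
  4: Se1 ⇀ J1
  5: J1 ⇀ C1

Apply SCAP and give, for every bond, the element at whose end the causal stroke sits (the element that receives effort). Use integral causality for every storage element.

β0 stroke→GY1
β1 stroke→GY1
β2 stroke→J2
β3 stroke→J3
β4 stroke→J1
β5 stroke→J1

bond 4 →J1  (source Se1 imposes e)
bond 5 →J1  (C1 outputs effort q/C1)
bond 0 →GY1  (J1: last free bond brings flow in)
bond 1 →GY1  (GY1: gyrator matches bond 0)
bond 2 →J2  (J2: bond 1 brought flow, rest push out)
bond 3 →J3  (closing 0-jn rule on J3)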